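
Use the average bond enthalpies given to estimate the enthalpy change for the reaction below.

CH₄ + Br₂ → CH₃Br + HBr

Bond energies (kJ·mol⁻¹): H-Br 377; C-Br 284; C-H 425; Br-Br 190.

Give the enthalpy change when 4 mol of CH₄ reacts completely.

Bonds broken (reactants):
  Br-Br: 1 × 190 = 190
  C-H: 4 × 425 = 1700
  Σ(broken) = 1890 kJ
Bonds formed (products):
  C-Br: 1 × 284 = 284
  C-H: 3 × 425 = 1275
  H-Br: 1 × 377 = 377
  Σ(formed) = 1936 kJ
ΔH = Σ(broken) − Σ(formed) = 1890 − 1936 = −46 kJ
For 4× the reaction as written: 4 × (−46) = −184 kJ

ΔH = −184 kJ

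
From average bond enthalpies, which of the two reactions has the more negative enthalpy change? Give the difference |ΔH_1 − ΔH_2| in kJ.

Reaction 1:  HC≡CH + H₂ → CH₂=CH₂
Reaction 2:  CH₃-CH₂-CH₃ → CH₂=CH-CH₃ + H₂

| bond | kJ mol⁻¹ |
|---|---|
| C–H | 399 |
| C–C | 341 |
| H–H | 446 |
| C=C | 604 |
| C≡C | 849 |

Reaction 1:
  Bonds broken (reactants):
    C≡C: 1 × 849 = 849
    C–H: 2 × 399 = 798
    H–H: 1 × 446 = 446
    Σ(broken) = 2093 kJ
  Bonds formed (products):
    C–H: 4 × 399 = 1596
    C=C: 1 × 604 = 604
    Σ(formed) = 2200 kJ
  ΔH_1 = 2093 − 2200 = −107 kJ
Reaction 2:
  Bonds broken (reactants):
    C–C: 2 × 341 = 682
    C–H: 8 × 399 = 3192
    Σ(broken) = 3874 kJ
  Bonds formed (products):
    C–C: 1 × 341 = 341
    C–H: 6 × 399 = 2394
    C=C: 1 × 604 = 604
    H–H: 1 × 446 = 446
    Σ(formed) = 3785 kJ
  ΔH_2 = 3874 − 3785 = +89 kJ
ΔH_1 − ΔH_2 = −196 kJ, so reaction 1 has the more negative ΔH; |ΔH_1 − ΔH_2| = 196 kJ.

Reaction 1, by 196 kJ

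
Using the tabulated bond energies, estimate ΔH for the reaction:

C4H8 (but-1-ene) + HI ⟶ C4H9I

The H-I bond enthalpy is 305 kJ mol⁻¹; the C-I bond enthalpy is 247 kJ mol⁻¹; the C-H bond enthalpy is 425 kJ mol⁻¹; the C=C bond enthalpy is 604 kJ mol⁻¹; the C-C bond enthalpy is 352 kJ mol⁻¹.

Bonds broken (reactants):
  C-C: 2 × 352 = 704
  C-H: 8 × 425 = 3400
  C=C: 1 × 604 = 604
  H-I: 1 × 305 = 305
  Σ(broken) = 5013 kJ
Bonds formed (products):
  C-C: 3 × 352 = 1056
  C-H: 9 × 425 = 3825
  C-I: 1 × 247 = 247
  Σ(formed) = 5128 kJ
ΔH = Σ(broken) − Σ(formed) = 5013 − 5128 = −115 kJ

ΔH ≈ −115 kJ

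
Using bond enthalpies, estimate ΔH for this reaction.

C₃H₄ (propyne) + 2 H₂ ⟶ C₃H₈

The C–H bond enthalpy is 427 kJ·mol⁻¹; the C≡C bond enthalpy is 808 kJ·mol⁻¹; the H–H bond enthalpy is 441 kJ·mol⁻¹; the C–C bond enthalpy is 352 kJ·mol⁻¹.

ΔH ≈ −370 kJ

Bonds broken (reactants):
  C≡C: 1 × 808 = 808
  C–C: 1 × 352 = 352
  C–H: 4 × 427 = 1708
  H–H: 2 × 441 = 882
  Σ(broken) = 3750 kJ
Bonds formed (products):
  C–C: 2 × 352 = 704
  C–H: 8 × 427 = 3416
  Σ(formed) = 4120 kJ
ΔH = Σ(broken) − Σ(formed) = 3750 − 4120 = −370 kJ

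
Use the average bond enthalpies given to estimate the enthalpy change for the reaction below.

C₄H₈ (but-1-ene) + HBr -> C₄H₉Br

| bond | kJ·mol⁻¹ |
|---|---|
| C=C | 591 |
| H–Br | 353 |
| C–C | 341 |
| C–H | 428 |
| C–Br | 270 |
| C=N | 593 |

Bonds broken (reactants):
  C–C: 2 × 341 = 682
  C–H: 8 × 428 = 3424
  C=C: 1 × 591 = 591
  H–Br: 1 × 353 = 353
  Σ(broken) = 5050 kJ
Bonds formed (products):
  C–Br: 1 × 270 = 270
  C–C: 3 × 341 = 1023
  C–H: 9 × 428 = 3852
  Σ(formed) = 5145 kJ
ΔH = Σ(broken) − Σ(formed) = 5050 − 5145 = −95 kJ

ΔH ≈ −95 kJ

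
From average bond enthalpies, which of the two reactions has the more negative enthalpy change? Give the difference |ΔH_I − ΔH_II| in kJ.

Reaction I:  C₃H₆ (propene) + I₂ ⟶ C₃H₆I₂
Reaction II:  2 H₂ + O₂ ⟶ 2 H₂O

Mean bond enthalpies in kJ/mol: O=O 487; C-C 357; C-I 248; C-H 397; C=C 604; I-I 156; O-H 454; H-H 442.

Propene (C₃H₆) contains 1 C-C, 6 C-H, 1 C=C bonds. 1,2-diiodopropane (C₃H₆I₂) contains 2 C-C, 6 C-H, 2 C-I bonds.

Reaction I:
  Bonds broken (reactants):
    C-C: 1 × 357 = 357
    C-H: 6 × 397 = 2382
    C=C: 1 × 604 = 604
    I-I: 1 × 156 = 156
    Σ(broken) = 3499 kJ
  Bonds formed (products):
    C-C: 2 × 357 = 714
    C-H: 6 × 397 = 2382
    C-I: 2 × 248 = 496
    Σ(formed) = 3592 kJ
  ΔH_I = 3499 − 3592 = −93 kJ
Reaction II:
  Bonds broken (reactants):
    H-H: 2 × 442 = 884
    O=O: 1 × 487 = 487
    Σ(broken) = 1371 kJ
  Bonds formed (products):
    O-H: 4 × 454 = 1816
    Σ(formed) = 1816 kJ
  ΔH_II = 1371 − 1816 = −445 kJ
ΔH_I − ΔH_II = +352 kJ, so reaction II has the more negative ΔH; |ΔH_I − ΔH_II| = 352 kJ.

Reaction II, by 352 kJ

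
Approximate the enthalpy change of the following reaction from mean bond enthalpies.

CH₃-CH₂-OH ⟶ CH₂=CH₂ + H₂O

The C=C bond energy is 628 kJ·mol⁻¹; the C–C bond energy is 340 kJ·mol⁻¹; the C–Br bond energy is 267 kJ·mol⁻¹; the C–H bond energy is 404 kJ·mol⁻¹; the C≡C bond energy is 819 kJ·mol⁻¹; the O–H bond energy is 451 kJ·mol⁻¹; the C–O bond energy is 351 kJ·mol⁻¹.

ΔH ≈ +16 kJ

Bonds broken (reactants):
  C–C: 1 × 340 = 340
  C–H: 5 × 404 = 2020
  C–O: 1 × 351 = 351
  O–H: 1 × 451 = 451
  Σ(broken) = 3162 kJ
Bonds formed (products):
  C–H: 4 × 404 = 1616
  C=C: 1 × 628 = 628
  O–H: 2 × 451 = 902
  Σ(formed) = 3146 kJ
ΔH = Σ(broken) − Σ(formed) = 3162 − 3146 = +16 kJ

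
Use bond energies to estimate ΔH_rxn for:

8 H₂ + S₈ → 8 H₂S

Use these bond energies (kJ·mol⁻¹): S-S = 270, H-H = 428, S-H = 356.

ΔH ≈ −112 kJ

Bonds broken (reactants):
  H-H: 8 × 428 = 3424
  S-S: 8 × 270 = 2160
  Σ(broken) = 5584 kJ
Bonds formed (products):
  S-H: 16 × 356 = 5696
  Σ(formed) = 5696 kJ
ΔH = Σ(broken) − Σ(formed) = 5584 − 5696 = −112 kJ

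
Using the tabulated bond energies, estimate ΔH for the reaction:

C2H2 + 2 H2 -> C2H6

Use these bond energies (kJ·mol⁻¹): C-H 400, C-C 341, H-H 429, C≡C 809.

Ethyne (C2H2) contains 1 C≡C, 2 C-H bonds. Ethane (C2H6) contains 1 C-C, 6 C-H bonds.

Bonds broken (reactants):
  C≡C: 1 × 809 = 809
  C-H: 2 × 400 = 800
  H-H: 2 × 429 = 858
  Σ(broken) = 2467 kJ
Bonds formed (products):
  C-C: 1 × 341 = 341
  C-H: 6 × 400 = 2400
  Σ(formed) = 2741 kJ
ΔH = Σ(broken) − Σ(formed) = 2467 − 2741 = −274 kJ

ΔH ≈ −274 kJ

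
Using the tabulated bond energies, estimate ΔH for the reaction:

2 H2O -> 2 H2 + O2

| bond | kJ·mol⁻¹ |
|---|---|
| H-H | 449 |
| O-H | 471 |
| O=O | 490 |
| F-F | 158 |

ΔH ≈ +496 kJ

Bonds broken (reactants):
  O-H: 4 × 471 = 1884
  Σ(broken) = 1884 kJ
Bonds formed (products):
  H-H: 2 × 449 = 898
  O=O: 1 × 490 = 490
  Σ(formed) = 1388 kJ
ΔH = Σ(broken) − Σ(formed) = 1884 − 1388 = +496 kJ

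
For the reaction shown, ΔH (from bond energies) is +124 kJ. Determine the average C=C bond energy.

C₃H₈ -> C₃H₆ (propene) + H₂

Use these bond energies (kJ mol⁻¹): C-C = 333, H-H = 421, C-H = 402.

Let D be the C=C bond energy.
Σ(broken) = 2×333 + 8×402 = 3882
Σ(formed) = 1×333 + 6×402 + 1×D + 1×421 = 3166 + D
ΔH = Σ(broken) − Σ(formed) = (3882) − (3166 + D) = +716 − D
Setting this equal to +124 kJ gives D = 592 kJ/mol.

D(C=C) ≈ 592 kJ/mol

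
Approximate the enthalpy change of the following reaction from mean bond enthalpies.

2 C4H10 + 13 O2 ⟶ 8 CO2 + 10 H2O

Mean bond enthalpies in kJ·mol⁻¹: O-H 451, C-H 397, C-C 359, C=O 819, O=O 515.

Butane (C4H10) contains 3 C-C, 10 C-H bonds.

Bonds broken (reactants):
  C-C: 6 × 359 = 2154
  C-H: 20 × 397 = 7940
  O=O: 13 × 515 = 6695
  Σ(broken) = 16789 kJ
Bonds formed (products):
  C=O: 16 × 819 = 13104
  O-H: 20 × 451 = 9020
  Σ(formed) = 22124 kJ
ΔH = Σ(broken) − Σ(formed) = 16789 − 22124 = −5335 kJ

ΔH ≈ −5335 kJ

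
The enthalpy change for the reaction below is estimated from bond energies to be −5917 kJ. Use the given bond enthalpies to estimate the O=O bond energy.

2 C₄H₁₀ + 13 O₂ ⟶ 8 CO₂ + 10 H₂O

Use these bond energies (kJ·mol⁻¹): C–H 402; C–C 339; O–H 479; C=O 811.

D(O=O) ≈ 505 kJ/mol

Let D be the O=O bond energy.
Σ(broken) = 6×339 + 20×402 + 13×D = 10074 + 13D
Σ(formed) = 16×811 + 20×479 = 22556
ΔH = Σ(broken) − Σ(formed) = (10074 + 13D) − (22556) = −12482 + 13D
Setting this equal to −5917 kJ gives 13D = 6565, so D = 505 kJ/mol.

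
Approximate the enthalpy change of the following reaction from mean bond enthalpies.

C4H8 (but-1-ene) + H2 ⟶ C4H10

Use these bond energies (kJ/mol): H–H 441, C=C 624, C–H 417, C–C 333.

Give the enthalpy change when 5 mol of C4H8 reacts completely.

ΔH = −510 kJ

Bonds broken (reactants):
  C–C: 2 × 333 = 666
  C–H: 8 × 417 = 3336
  C=C: 1 × 624 = 624
  H–H: 1 × 441 = 441
  Σ(broken) = 5067 kJ
Bonds formed (products):
  C–C: 3 × 333 = 999
  C–H: 10 × 417 = 4170
  Σ(formed) = 5169 kJ
ΔH = Σ(broken) − Σ(formed) = 5067 − 5169 = −102 kJ
For 5× the reaction as written: 5 × (−102) = −510 kJ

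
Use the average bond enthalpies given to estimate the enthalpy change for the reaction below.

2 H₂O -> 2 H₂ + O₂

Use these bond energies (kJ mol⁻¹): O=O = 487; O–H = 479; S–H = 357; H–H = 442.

ΔH ≈ +545 kJ

Bonds broken (reactants):
  O–H: 4 × 479 = 1916
  Σ(broken) = 1916 kJ
Bonds formed (products):
  H–H: 2 × 442 = 884
  O=O: 1 × 487 = 487
  Σ(formed) = 1371 kJ
ΔH = Σ(broken) − Σ(formed) = 1916 − 1371 = +545 kJ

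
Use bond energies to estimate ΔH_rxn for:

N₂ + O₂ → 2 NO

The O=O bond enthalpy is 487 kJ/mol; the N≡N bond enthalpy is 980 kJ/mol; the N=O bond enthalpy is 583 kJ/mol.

ΔH ≈ +301 kJ

Bonds broken (reactants):
  N≡N: 1 × 980 = 980
  O=O: 1 × 487 = 487
  Σ(broken) = 1467 kJ
Bonds formed (products):
  N=O: 2 × 583 = 1166
  Σ(formed) = 1166 kJ
ΔH = Σ(broken) − Σ(formed) = 1467 − 1166 = +301 kJ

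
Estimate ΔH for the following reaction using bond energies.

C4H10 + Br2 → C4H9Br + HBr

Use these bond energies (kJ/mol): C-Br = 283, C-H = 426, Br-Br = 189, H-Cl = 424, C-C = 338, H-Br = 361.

Bonds broken (reactants):
  Br-Br: 1 × 189 = 189
  C-C: 3 × 338 = 1014
  C-H: 10 × 426 = 4260
  Σ(broken) = 5463 kJ
Bonds formed (products):
  C-Br: 1 × 283 = 283
  C-C: 3 × 338 = 1014
  C-H: 9 × 426 = 3834
  H-Br: 1 × 361 = 361
  Σ(formed) = 5492 kJ
ΔH = Σ(broken) − Σ(formed) = 5463 − 5492 = −29 kJ

ΔH ≈ −29 kJ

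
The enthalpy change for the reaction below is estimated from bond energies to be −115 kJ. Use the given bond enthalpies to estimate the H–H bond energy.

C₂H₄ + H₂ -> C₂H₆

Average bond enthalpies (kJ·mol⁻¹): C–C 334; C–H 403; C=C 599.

Let D be the H–H bond energy.
Σ(broken) = 4×403 + 1×599 + 1×D = 2211 + D
Σ(formed) = 1×334 + 6×403 = 2752
ΔH = Σ(broken) − Σ(formed) = (2211 + D) − (2752) = −541 + D
Setting this equal to −115 kJ gives D = 426 kJ/mol.

D(H–H) ≈ 426 kJ/mol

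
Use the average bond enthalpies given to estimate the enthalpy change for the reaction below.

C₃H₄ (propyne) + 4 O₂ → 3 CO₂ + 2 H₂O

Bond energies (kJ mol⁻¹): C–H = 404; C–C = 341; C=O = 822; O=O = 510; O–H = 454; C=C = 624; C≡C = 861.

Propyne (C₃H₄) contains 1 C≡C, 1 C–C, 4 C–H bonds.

ΔH ≈ −1890 kJ

Bonds broken (reactants):
  C≡C: 1 × 861 = 861
  C–C: 1 × 341 = 341
  C–H: 4 × 404 = 1616
  O=O: 4 × 510 = 2040
  Σ(broken) = 4858 kJ
Bonds formed (products):
  C=O: 6 × 822 = 4932
  O–H: 4 × 454 = 1816
  Σ(formed) = 6748 kJ
ΔH = Σ(broken) − Σ(formed) = 4858 − 6748 = −1890 kJ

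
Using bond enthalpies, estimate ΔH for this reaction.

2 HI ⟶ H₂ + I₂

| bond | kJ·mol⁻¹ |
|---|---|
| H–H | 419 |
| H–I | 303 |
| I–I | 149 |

ΔH ≈ +38 kJ

Bonds broken (reactants):
  H–I: 2 × 303 = 606
  Σ(broken) = 606 kJ
Bonds formed (products):
  H–H: 1 × 419 = 419
  I–I: 1 × 149 = 149
  Σ(formed) = 568 kJ
ΔH = Σ(broken) − Σ(formed) = 606 − 568 = +38 kJ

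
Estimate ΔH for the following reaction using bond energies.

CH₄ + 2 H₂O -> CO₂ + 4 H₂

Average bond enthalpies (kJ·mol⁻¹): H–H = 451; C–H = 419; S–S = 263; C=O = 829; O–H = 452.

ΔH ≈ +22 kJ

Bonds broken (reactants):
  C–H: 4 × 419 = 1676
  O–H: 4 × 452 = 1808
  Σ(broken) = 3484 kJ
Bonds formed (products):
  C=O: 2 × 829 = 1658
  H–H: 4 × 451 = 1804
  Σ(formed) = 3462 kJ
ΔH = Σ(broken) − Σ(formed) = 3484 − 3462 = +22 kJ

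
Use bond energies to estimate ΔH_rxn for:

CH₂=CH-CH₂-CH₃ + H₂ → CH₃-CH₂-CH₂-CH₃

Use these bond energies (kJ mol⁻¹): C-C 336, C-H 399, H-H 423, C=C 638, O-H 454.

ΔH ≈ −73 kJ

Bonds broken (reactants):
  C-C: 2 × 336 = 672
  C-H: 8 × 399 = 3192
  C=C: 1 × 638 = 638
  H-H: 1 × 423 = 423
  Σ(broken) = 4925 kJ
Bonds formed (products):
  C-C: 3 × 336 = 1008
  C-H: 10 × 399 = 3990
  Σ(formed) = 4998 kJ
ΔH = Σ(broken) − Σ(formed) = 4925 − 4998 = −73 kJ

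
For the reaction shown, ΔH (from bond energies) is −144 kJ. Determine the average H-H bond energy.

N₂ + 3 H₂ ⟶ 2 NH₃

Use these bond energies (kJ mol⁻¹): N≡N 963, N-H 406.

Let D be the H-H bond energy.
Σ(broken) = 3×D + 1×963 = 963 + 3D
Σ(formed) = 6×406 = 2436
ΔH = Σ(broken) − Σ(formed) = (963 + 3D) − (2436) = −1473 + 3D
Setting this equal to −144 kJ gives 3D = 1329, so D = 443 kJ/mol.

D(H-H) ≈ 443 kJ/mol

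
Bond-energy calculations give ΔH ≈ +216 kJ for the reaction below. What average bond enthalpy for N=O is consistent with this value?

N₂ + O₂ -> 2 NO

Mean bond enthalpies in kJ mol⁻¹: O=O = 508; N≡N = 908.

Let D be the N=O bond energy.
Σ(broken) = 1×908 + 1×508 = 1416
Σ(formed) = 2×D = 2D
ΔH = Σ(broken) − Σ(formed) = (1416) − (2D) = +1416 − 2D
Setting this equal to +216 kJ gives 2D = 1200, so D = 600 kJ/mol.

D(N=O) ≈ 600 kJ/mol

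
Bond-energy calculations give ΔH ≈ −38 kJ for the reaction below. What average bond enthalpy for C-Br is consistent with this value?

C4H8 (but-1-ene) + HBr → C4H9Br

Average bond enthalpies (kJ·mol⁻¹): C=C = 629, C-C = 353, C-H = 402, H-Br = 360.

D(C-Br) ≈ 272 kJ/mol

Let D be the C-Br bond energy.
Σ(broken) = 2×353 + 8×402 + 1×629 + 1×360 = 4911
Σ(formed) = 1×D + 3×353 + 9×402 = 4677 + D
ΔH = Σ(broken) − Σ(formed) = (4911) − (4677 + D) = +234 − D
Setting this equal to −38 kJ gives D = 272 kJ/mol.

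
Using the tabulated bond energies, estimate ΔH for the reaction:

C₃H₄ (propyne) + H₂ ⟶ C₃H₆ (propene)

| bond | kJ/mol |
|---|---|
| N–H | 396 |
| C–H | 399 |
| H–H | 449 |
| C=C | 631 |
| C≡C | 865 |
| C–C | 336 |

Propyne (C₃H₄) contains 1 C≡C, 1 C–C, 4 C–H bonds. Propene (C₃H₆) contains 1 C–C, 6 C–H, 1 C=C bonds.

Bonds broken (reactants):
  C≡C: 1 × 865 = 865
  C–C: 1 × 336 = 336
  C–H: 4 × 399 = 1596
  H–H: 1 × 449 = 449
  Σ(broken) = 3246 kJ
Bonds formed (products):
  C–C: 1 × 336 = 336
  C–H: 6 × 399 = 2394
  C=C: 1 × 631 = 631
  Σ(formed) = 3361 kJ
ΔH = Σ(broken) − Σ(formed) = 3246 − 3361 = −115 kJ

ΔH ≈ −115 kJ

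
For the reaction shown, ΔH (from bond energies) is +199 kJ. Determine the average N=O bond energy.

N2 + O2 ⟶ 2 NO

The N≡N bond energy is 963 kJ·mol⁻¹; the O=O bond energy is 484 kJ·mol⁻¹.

Let D be the N=O bond energy.
Σ(broken) = 1×963 + 1×484 = 1447
Σ(formed) = 2×D = 2D
ΔH = Σ(broken) − Σ(formed) = (1447) − (2D) = +1447 − 2D
Setting this equal to +199 kJ gives 2D = 1248, so D = 624 kJ/mol.

D(N=O) ≈ 624 kJ/mol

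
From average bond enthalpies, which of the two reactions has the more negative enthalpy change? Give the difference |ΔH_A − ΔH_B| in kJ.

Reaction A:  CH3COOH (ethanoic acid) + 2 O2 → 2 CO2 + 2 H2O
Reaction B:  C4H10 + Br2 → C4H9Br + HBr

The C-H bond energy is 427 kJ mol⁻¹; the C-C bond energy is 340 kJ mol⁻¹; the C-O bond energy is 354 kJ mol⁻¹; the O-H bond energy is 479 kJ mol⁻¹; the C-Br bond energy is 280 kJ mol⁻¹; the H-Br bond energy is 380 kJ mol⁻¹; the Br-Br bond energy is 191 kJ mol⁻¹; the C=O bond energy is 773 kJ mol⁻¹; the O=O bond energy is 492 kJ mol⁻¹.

Reaction A, by 755 kJ

Reaction A:
  Bonds broken (reactants):
    C-C: 1 × 340 = 340
    C-H: 3 × 427 = 1281
    C-O: 1 × 354 = 354
    C=O: 1 × 773 = 773
    O-H: 1 × 479 = 479
    O=O: 2 × 492 = 984
    Σ(broken) = 4211 kJ
  Bonds formed (products):
    C=O: 4 × 773 = 3092
    O-H: 4 × 479 = 1916
    Σ(formed) = 5008 kJ
  ΔH_A = 4211 − 5008 = −797 kJ
Reaction B:
  Bonds broken (reactants):
    Br-Br: 1 × 191 = 191
    C-C: 3 × 340 = 1020
    C-H: 10 × 427 = 4270
    Σ(broken) = 5481 kJ
  Bonds formed (products):
    C-Br: 1 × 280 = 280
    C-C: 3 × 340 = 1020
    C-H: 9 × 427 = 3843
    H-Br: 1 × 380 = 380
    Σ(formed) = 5523 kJ
  ΔH_B = 5481 − 5523 = −42 kJ
ΔH_A − ΔH_B = −755 kJ, so reaction A has the more negative ΔH; |ΔH_A − ΔH_B| = 755 kJ.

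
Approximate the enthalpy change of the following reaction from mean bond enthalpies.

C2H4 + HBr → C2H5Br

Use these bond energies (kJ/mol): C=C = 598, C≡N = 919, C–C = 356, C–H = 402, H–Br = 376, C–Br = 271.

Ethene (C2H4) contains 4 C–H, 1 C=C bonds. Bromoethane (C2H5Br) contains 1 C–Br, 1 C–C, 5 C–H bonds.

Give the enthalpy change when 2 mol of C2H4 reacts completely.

ΔH = −110 kJ

Bonds broken (reactants):
  C–H: 4 × 402 = 1608
  C=C: 1 × 598 = 598
  H–Br: 1 × 376 = 376
  Σ(broken) = 2582 kJ
Bonds formed (products):
  C–Br: 1 × 271 = 271
  C–C: 1 × 356 = 356
  C–H: 5 × 402 = 2010
  Σ(formed) = 2637 kJ
ΔH = Σ(broken) − Σ(formed) = 2582 − 2637 = −55 kJ
For 2× the reaction as written: 2 × (−55) = −110 kJ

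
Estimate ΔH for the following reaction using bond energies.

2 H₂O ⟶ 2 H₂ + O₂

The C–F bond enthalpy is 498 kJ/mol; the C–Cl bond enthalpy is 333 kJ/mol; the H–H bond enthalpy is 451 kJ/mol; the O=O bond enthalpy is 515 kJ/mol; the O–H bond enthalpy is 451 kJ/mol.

ΔH ≈ +387 kJ

Bonds broken (reactants):
  O–H: 4 × 451 = 1804
  Σ(broken) = 1804 kJ
Bonds formed (products):
  H–H: 2 × 451 = 902
  O=O: 1 × 515 = 515
  Σ(formed) = 1417 kJ
ΔH = Σ(broken) − Σ(formed) = 1804 − 1417 = +387 kJ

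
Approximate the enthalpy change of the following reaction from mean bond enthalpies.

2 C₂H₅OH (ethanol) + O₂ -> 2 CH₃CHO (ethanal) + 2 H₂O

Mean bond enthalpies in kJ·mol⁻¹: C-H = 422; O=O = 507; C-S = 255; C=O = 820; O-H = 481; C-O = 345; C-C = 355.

Bonds broken (reactants):
  C-C: 2 × 355 = 710
  C-H: 10 × 422 = 4220
  C-O: 2 × 345 = 690
  O-H: 2 × 481 = 962
  O=O: 1 × 507 = 507
  Σ(broken) = 7089 kJ
Bonds formed (products):
  C-C: 2 × 355 = 710
  C-H: 8 × 422 = 3376
  C=O: 2 × 820 = 1640
  O-H: 4 × 481 = 1924
  Σ(formed) = 7650 kJ
ΔH = Σ(broken) − Σ(formed) = 7089 − 7650 = −561 kJ

ΔH ≈ −561 kJ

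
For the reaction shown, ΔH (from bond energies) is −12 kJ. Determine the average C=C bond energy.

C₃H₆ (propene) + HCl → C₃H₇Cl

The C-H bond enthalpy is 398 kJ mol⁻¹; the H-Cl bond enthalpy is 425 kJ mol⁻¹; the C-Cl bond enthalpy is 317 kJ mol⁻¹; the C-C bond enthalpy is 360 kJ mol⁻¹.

Let D be the C=C bond energy.
Σ(broken) = 1×360 + 6×398 + 1×D + 1×425 = 3173 + D
Σ(formed) = 2×360 + 1×317 + 7×398 = 3823
ΔH = Σ(broken) − Σ(formed) = (3173 + D) − (3823) = −650 + D
Setting this equal to −12 kJ gives D = 638 kJ/mol.

D(C=C) ≈ 638 kJ/mol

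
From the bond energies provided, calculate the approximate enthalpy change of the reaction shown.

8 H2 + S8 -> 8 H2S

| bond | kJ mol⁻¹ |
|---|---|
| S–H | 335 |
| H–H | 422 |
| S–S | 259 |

ΔH ≈ +88 kJ

Bonds broken (reactants):
  H–H: 8 × 422 = 3376
  S–S: 8 × 259 = 2072
  Σ(broken) = 5448 kJ
Bonds formed (products):
  S–H: 16 × 335 = 5360
  Σ(formed) = 5360 kJ
ΔH = Σ(broken) − Σ(formed) = 5448 − 5360 = +88 kJ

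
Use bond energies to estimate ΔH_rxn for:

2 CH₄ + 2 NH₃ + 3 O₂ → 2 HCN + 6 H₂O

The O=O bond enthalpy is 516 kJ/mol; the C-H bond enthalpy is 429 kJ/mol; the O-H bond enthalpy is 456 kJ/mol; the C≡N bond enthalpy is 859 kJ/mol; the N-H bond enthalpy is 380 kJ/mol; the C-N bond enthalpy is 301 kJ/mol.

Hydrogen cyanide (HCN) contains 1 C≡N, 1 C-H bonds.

ΔH ≈ −788 kJ

Bonds broken (reactants):
  C-H: 8 × 429 = 3432
  N-H: 6 × 380 = 2280
  O=O: 3 × 516 = 1548
  Σ(broken) = 7260 kJ
Bonds formed (products):
  C≡N: 2 × 859 = 1718
  C-H: 2 × 429 = 858
  O-H: 12 × 456 = 5472
  Σ(formed) = 8048 kJ
ΔH = Σ(broken) − Σ(formed) = 7260 − 8048 = −788 kJ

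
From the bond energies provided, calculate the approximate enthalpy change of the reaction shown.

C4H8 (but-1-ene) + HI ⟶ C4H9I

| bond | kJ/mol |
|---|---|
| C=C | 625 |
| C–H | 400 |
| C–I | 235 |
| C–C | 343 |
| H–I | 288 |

Bonds broken (reactants):
  C–C: 2 × 343 = 686
  C–H: 8 × 400 = 3200
  C=C: 1 × 625 = 625
  H–I: 1 × 288 = 288
  Σ(broken) = 4799 kJ
Bonds formed (products):
  C–C: 3 × 343 = 1029
  C–H: 9 × 400 = 3600
  C–I: 1 × 235 = 235
  Σ(formed) = 4864 kJ
ΔH = Σ(broken) − Σ(formed) = 4799 − 4864 = −65 kJ

ΔH ≈ −65 kJ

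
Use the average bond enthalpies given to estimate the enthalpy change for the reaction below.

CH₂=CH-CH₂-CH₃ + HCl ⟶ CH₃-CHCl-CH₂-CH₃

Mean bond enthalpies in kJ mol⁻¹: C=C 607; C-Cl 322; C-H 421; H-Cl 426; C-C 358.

ΔH ≈ −68 kJ

Bonds broken (reactants):
  C-C: 2 × 358 = 716
  C-H: 8 × 421 = 3368
  C=C: 1 × 607 = 607
  H-Cl: 1 × 426 = 426
  Σ(broken) = 5117 kJ
Bonds formed (products):
  C-C: 3 × 358 = 1074
  C-Cl: 1 × 322 = 322
  C-H: 9 × 421 = 3789
  Σ(formed) = 5185 kJ
ΔH = Σ(broken) − Σ(formed) = 5117 − 5185 = −68 kJ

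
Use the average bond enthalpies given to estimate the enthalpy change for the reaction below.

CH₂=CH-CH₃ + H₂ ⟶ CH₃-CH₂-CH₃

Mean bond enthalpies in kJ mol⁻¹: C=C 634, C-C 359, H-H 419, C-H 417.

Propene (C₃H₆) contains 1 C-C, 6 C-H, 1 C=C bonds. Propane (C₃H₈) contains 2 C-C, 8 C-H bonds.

Bonds broken (reactants):
  C-C: 1 × 359 = 359
  C-H: 6 × 417 = 2502
  C=C: 1 × 634 = 634
  H-H: 1 × 419 = 419
  Σ(broken) = 3914 kJ
Bonds formed (products):
  C-C: 2 × 359 = 718
  C-H: 8 × 417 = 3336
  Σ(formed) = 4054 kJ
ΔH = Σ(broken) − Σ(formed) = 3914 − 4054 = −140 kJ

ΔH ≈ −140 kJ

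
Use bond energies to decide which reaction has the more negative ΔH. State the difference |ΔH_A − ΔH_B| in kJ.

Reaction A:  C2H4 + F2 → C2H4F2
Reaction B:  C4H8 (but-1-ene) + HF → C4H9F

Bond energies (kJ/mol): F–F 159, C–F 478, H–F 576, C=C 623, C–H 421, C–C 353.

Reaction A:
  Bonds broken (reactants):
    C–H: 4 × 421 = 1684
    C=C: 1 × 623 = 623
    F–F: 1 × 159 = 159
    Σ(broken) = 2466 kJ
  Bonds formed (products):
    C–C: 1 × 353 = 353
    C–F: 2 × 478 = 956
    C–H: 4 × 421 = 1684
    Σ(formed) = 2993 kJ
  ΔH_A = 2466 − 2993 = −527 kJ
Reaction B:
  Bonds broken (reactants):
    C–C: 2 × 353 = 706
    C–H: 8 × 421 = 3368
    C=C: 1 × 623 = 623
    H–F: 1 × 576 = 576
    Σ(broken) = 5273 kJ
  Bonds formed (products):
    C–C: 3 × 353 = 1059
    C–F: 1 × 478 = 478
    C–H: 9 × 421 = 3789
    Σ(formed) = 5326 kJ
  ΔH_B = 5273 − 5326 = −53 kJ
ΔH_A − ΔH_B = −474 kJ, so reaction A has the more negative ΔH; |ΔH_A − ΔH_B| = 474 kJ.

Reaction A, by 474 kJ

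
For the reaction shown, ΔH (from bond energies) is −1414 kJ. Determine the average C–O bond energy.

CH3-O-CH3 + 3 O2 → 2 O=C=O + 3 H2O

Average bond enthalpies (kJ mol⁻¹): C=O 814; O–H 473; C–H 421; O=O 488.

Let D be the C–O bond energy.
Σ(broken) = 6×421 + 2×D + 3×488 = 3990 + 2D
Σ(formed) = 4×814 + 6×473 = 6094
ΔH = Σ(broken) − Σ(formed) = (3990 + 2D) − (6094) = −2104 + 2D
Setting this equal to −1414 kJ gives 2D = 690, so D = 345 kJ/mol.

D(C–O) ≈ 345 kJ/mol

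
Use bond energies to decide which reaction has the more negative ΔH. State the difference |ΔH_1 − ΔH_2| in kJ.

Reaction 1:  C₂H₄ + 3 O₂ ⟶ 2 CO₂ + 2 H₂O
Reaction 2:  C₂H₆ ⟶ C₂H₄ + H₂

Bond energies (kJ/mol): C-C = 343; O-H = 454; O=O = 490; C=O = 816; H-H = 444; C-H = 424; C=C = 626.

Reaction 1, by 1409 kJ

Reaction 1:
  Bonds broken (reactants):
    C-H: 4 × 424 = 1696
    C=C: 1 × 626 = 626
    O=O: 3 × 490 = 1470
    Σ(broken) = 3792 kJ
  Bonds formed (products):
    C=O: 4 × 816 = 3264
    O-H: 4 × 454 = 1816
    Σ(formed) = 5080 kJ
  ΔH_1 = 3792 − 5080 = −1288 kJ
Reaction 2:
  Bonds broken (reactants):
    C-C: 1 × 343 = 343
    C-H: 6 × 424 = 2544
    Σ(broken) = 2887 kJ
  Bonds formed (products):
    C-H: 4 × 424 = 1696
    C=C: 1 × 626 = 626
    H-H: 1 × 444 = 444
    Σ(formed) = 2766 kJ
  ΔH_2 = 2887 − 2766 = +121 kJ
ΔH_1 − ΔH_2 = −1409 kJ, so reaction 1 has the more negative ΔH; |ΔH_1 − ΔH_2| = 1409 kJ.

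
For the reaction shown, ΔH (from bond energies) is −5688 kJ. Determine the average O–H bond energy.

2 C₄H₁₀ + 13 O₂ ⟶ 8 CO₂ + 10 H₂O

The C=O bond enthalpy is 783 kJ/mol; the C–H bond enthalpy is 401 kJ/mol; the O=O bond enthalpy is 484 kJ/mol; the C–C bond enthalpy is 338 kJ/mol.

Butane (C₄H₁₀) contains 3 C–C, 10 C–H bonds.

D(O–H) ≈ 475 kJ/mol

Let D be the O–H bond energy.
Σ(broken) = 6×338 + 20×401 + 13×484 = 16340
Σ(formed) = 16×783 + 20×D = 12528 + 20D
ΔH = Σ(broken) − Σ(formed) = (16340) − (12528 + 20D) = +3812 − 20D
Setting this equal to −5688 kJ gives 20D = 9500, so D = 475 kJ/mol.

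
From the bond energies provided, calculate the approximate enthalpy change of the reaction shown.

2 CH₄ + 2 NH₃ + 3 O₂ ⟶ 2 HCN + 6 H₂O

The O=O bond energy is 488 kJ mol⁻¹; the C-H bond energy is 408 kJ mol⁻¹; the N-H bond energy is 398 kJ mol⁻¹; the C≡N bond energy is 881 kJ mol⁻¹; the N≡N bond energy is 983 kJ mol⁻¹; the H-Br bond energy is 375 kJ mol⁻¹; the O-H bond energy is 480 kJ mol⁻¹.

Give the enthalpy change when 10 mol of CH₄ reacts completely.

ΔH = −6110 kJ

Bonds broken (reactants):
  C-H: 8 × 408 = 3264
  N-H: 6 × 398 = 2388
  O=O: 3 × 488 = 1464
  Σ(broken) = 7116 kJ
Bonds formed (products):
  C≡N: 2 × 881 = 1762
  C-H: 2 × 408 = 816
  O-H: 12 × 480 = 5760
  Σ(formed) = 8338 kJ
ΔH = Σ(broken) − Σ(formed) = 7116 − 8338 = −1222 kJ
For 5× the reaction as written: 5 × (−1222) = −6110 kJ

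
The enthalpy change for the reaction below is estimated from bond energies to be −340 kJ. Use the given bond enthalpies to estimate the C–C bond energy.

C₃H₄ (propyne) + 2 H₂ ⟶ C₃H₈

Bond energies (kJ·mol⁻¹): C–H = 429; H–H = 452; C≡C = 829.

Let D be the C–C bond energy.
Σ(broken) = 1×829 + 1×D + 4×429 + 2×452 = 3449 + D
Σ(formed) = 2×D + 8×429 = 3432 + 2D
ΔH = Σ(broken) − Σ(formed) = (3449 + D) − (3432 + 2D) = +17 − D
Setting this equal to −340 kJ gives D = 357 kJ/mol.

D(C–C) ≈ 357 kJ/mol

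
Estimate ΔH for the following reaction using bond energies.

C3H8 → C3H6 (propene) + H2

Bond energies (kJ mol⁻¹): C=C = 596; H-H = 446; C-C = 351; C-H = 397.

Bonds broken (reactants):
  C-C: 2 × 351 = 702
  C-H: 8 × 397 = 3176
  Σ(broken) = 3878 kJ
Bonds formed (products):
  C-C: 1 × 351 = 351
  C-H: 6 × 397 = 2382
  C=C: 1 × 596 = 596
  H-H: 1 × 446 = 446
  Σ(formed) = 3775 kJ
ΔH = Σ(broken) − Σ(formed) = 3878 − 3775 = +103 kJ

ΔH ≈ +103 kJ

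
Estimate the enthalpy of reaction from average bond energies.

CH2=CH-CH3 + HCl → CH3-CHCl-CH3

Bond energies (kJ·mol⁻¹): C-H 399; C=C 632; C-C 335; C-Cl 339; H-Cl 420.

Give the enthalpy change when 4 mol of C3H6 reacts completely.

Bonds broken (reactants):
  C-C: 1 × 335 = 335
  C-H: 6 × 399 = 2394
  C=C: 1 × 632 = 632
  H-Cl: 1 × 420 = 420
  Σ(broken) = 3781 kJ
Bonds formed (products):
  C-C: 2 × 335 = 670
  C-Cl: 1 × 339 = 339
  C-H: 7 × 399 = 2793
  Σ(formed) = 3802 kJ
ΔH = Σ(broken) − Σ(formed) = 3781 − 3802 = −21 kJ
For 4× the reaction as written: 4 × (−21) = −84 kJ

ΔH = −84 kJ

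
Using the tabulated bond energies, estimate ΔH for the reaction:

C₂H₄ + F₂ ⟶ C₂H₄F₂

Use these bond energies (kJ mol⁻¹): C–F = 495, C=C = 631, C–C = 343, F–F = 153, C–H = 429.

ΔH ≈ −549 kJ

Bonds broken (reactants):
  C–H: 4 × 429 = 1716
  C=C: 1 × 631 = 631
  F–F: 1 × 153 = 153
  Σ(broken) = 2500 kJ
Bonds formed (products):
  C–C: 1 × 343 = 343
  C–F: 2 × 495 = 990
  C–H: 4 × 429 = 1716
  Σ(formed) = 3049 kJ
ΔH = Σ(broken) − Σ(formed) = 2500 − 3049 = −549 kJ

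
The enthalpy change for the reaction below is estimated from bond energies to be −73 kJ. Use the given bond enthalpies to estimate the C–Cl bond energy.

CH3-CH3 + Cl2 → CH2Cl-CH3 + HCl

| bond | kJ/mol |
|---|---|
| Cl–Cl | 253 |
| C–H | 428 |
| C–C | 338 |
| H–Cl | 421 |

D(C–Cl) ≈ 333 kJ/mol

Let D be the C–Cl bond energy.
Σ(broken) = 1×338 + 6×428 + 1×253 = 3159
Σ(formed) = 1×338 + 1×D + 5×428 + 1×421 = 2899 + D
ΔH = Σ(broken) − Σ(formed) = (3159) − (2899 + D) = +260 − D
Setting this equal to −73 kJ gives D = 333 kJ/mol.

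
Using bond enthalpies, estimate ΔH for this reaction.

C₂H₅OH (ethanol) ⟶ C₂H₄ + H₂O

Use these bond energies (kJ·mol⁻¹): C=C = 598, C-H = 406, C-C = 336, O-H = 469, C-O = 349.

ΔH ≈ +24 kJ

Bonds broken (reactants):
  C-C: 1 × 336 = 336
  C-H: 5 × 406 = 2030
  C-O: 1 × 349 = 349
  O-H: 1 × 469 = 469
  Σ(broken) = 3184 kJ
Bonds formed (products):
  C-H: 4 × 406 = 1624
  C=C: 1 × 598 = 598
  O-H: 2 × 469 = 938
  Σ(formed) = 3160 kJ
ΔH = Σ(broken) − Σ(formed) = 3184 − 3160 = +24 kJ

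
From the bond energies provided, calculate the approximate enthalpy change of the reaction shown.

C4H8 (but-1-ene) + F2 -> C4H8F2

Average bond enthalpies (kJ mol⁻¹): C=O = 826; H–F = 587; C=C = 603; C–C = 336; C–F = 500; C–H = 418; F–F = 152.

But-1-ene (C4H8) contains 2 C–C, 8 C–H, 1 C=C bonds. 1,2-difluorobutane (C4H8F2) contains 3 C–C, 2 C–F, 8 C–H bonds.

ΔH ≈ −581 kJ

Bonds broken (reactants):
  C–C: 2 × 336 = 672
  C–H: 8 × 418 = 3344
  C=C: 1 × 603 = 603
  F–F: 1 × 152 = 152
  Σ(broken) = 4771 kJ
Bonds formed (products):
  C–C: 3 × 336 = 1008
  C–F: 2 × 500 = 1000
  C–H: 8 × 418 = 3344
  Σ(formed) = 5352 kJ
ΔH = Σ(broken) − Σ(formed) = 4771 − 5352 = −581 kJ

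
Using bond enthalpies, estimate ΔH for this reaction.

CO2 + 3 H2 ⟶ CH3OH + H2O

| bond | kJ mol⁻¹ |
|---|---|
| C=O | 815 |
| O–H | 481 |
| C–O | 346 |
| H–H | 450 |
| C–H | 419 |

ΔH ≈ −66 kJ

Bonds broken (reactants):
  C=O: 2 × 815 = 1630
  H–H: 3 × 450 = 1350
  Σ(broken) = 2980 kJ
Bonds formed (products):
  C–H: 3 × 419 = 1257
  C–O: 1 × 346 = 346
  O–H: 3 × 481 = 1443
  Σ(formed) = 3046 kJ
ΔH = Σ(broken) − Σ(formed) = 2980 − 3046 = −66 kJ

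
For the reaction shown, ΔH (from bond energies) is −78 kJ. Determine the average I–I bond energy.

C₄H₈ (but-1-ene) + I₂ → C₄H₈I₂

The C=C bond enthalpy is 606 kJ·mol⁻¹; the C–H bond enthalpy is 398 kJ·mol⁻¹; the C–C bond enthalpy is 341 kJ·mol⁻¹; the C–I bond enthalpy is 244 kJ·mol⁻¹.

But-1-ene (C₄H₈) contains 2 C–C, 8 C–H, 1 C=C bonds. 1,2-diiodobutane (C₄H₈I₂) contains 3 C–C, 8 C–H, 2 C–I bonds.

Let D be the I–I bond energy.
Σ(broken) = 2×341 + 8×398 + 1×606 + 1×D = 4472 + D
Σ(formed) = 3×341 + 8×398 + 2×244 = 4695
ΔH = Σ(broken) − Σ(formed) = (4472 + D) − (4695) = −223 + D
Setting this equal to −78 kJ gives D = 145 kJ/mol.

D(I–I) ≈ 145 kJ/mol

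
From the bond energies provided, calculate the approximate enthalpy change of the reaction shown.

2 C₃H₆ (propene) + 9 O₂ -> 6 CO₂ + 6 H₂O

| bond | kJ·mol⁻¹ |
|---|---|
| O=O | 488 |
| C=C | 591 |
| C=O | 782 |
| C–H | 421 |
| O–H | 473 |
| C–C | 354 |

ΔH ≈ −3726 kJ

Bonds broken (reactants):
  C–C: 2 × 354 = 708
  C–H: 12 × 421 = 5052
  C=C: 2 × 591 = 1182
  O=O: 9 × 488 = 4392
  Σ(broken) = 11334 kJ
Bonds formed (products):
  C=O: 12 × 782 = 9384
  O–H: 12 × 473 = 5676
  Σ(formed) = 15060 kJ
ΔH = Σ(broken) − Σ(formed) = 11334 − 15060 = −3726 kJ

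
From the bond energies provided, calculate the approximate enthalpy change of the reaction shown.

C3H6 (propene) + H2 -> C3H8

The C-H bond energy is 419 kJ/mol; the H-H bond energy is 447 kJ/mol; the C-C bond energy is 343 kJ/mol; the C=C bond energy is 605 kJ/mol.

ΔH ≈ −129 kJ

Bonds broken (reactants):
  C-C: 1 × 343 = 343
  C-H: 6 × 419 = 2514
  C=C: 1 × 605 = 605
  H-H: 1 × 447 = 447
  Σ(broken) = 3909 kJ
Bonds formed (products):
  C-C: 2 × 343 = 686
  C-H: 8 × 419 = 3352
  Σ(formed) = 4038 kJ
ΔH = Σ(broken) − Σ(formed) = 3909 − 4038 = −129 kJ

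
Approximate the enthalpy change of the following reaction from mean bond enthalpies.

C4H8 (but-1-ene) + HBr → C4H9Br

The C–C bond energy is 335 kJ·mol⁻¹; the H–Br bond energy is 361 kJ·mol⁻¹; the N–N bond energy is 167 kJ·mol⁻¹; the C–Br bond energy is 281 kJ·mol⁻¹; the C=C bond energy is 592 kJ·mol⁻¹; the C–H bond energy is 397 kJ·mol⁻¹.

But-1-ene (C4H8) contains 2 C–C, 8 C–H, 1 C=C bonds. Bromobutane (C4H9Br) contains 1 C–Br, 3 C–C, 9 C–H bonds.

ΔH ≈ −60 kJ

Bonds broken (reactants):
  C–C: 2 × 335 = 670
  C–H: 8 × 397 = 3176
  C=C: 1 × 592 = 592
  H–Br: 1 × 361 = 361
  Σ(broken) = 4799 kJ
Bonds formed (products):
  C–Br: 1 × 281 = 281
  C–C: 3 × 335 = 1005
  C–H: 9 × 397 = 3573
  Σ(formed) = 4859 kJ
ΔH = Σ(broken) − Σ(formed) = 4799 − 4859 = −60 kJ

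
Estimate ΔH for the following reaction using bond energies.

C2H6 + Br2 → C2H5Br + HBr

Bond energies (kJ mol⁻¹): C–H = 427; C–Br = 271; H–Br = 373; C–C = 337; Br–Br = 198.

ΔH ≈ −19 kJ

Bonds broken (reactants):
  Br–Br: 1 × 198 = 198
  C–C: 1 × 337 = 337
  C–H: 6 × 427 = 2562
  Σ(broken) = 3097 kJ
Bonds formed (products):
  C–Br: 1 × 271 = 271
  C–C: 1 × 337 = 337
  C–H: 5 × 427 = 2135
  H–Br: 1 × 373 = 373
  Σ(formed) = 3116 kJ
ΔH = Σ(broken) − Σ(formed) = 3097 − 3116 = −19 kJ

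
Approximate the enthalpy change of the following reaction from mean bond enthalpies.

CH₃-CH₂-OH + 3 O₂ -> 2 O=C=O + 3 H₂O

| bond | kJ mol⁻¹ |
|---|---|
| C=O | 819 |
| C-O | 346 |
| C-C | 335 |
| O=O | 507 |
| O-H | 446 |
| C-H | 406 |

ΔH ≈ −1274 kJ

Bonds broken (reactants):
  C-C: 1 × 335 = 335
  C-H: 5 × 406 = 2030
  C-O: 1 × 346 = 346
  O-H: 1 × 446 = 446
  O=O: 3 × 507 = 1521
  Σ(broken) = 4678 kJ
Bonds formed (products):
  C=O: 4 × 819 = 3276
  O-H: 6 × 446 = 2676
  Σ(formed) = 5952 kJ
ΔH = Σ(broken) − Σ(formed) = 4678 − 5952 = −1274 kJ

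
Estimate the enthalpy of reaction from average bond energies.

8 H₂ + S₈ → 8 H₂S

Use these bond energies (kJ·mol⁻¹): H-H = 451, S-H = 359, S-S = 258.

ΔH ≈ −72 kJ

Bonds broken (reactants):
  H-H: 8 × 451 = 3608
  S-S: 8 × 258 = 2064
  Σ(broken) = 5672 kJ
Bonds formed (products):
  S-H: 16 × 359 = 5744
  Σ(formed) = 5744 kJ
ΔH = Σ(broken) − Σ(formed) = 5672 − 5744 = −72 kJ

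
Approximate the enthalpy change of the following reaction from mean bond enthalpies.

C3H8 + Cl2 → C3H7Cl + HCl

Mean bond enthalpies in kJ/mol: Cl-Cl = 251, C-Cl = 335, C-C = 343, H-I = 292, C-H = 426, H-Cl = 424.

Bonds broken (reactants):
  C-C: 2 × 343 = 686
  C-H: 8 × 426 = 3408
  Cl-Cl: 1 × 251 = 251
  Σ(broken) = 4345 kJ
Bonds formed (products):
  C-C: 2 × 343 = 686
  C-Cl: 1 × 335 = 335
  C-H: 7 × 426 = 2982
  H-Cl: 1 × 424 = 424
  Σ(formed) = 4427 kJ
ΔH = Σ(broken) − Σ(formed) = 4345 − 4427 = −82 kJ

ΔH ≈ −82 kJ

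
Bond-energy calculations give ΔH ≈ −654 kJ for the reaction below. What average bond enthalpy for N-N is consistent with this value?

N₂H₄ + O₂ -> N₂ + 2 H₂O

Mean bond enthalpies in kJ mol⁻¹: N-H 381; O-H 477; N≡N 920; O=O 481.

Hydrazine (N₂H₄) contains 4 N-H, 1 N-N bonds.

D(N-N) ≈ 169 kJ/mol

Let D be the N-N bond energy.
Σ(broken) = 4×381 + 1×D + 1×481 = 2005 + D
Σ(formed) = 1×920 + 4×477 = 2828
ΔH = Σ(broken) − Σ(formed) = (2005 + D) − (2828) = −823 + D
Setting this equal to −654 kJ gives D = 169 kJ/mol.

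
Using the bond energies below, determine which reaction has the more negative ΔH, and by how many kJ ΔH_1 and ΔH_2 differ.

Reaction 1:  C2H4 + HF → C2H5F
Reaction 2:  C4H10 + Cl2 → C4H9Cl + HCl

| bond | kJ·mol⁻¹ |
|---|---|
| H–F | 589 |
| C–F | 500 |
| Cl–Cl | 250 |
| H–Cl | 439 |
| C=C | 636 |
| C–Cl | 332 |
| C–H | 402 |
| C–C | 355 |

Reaction 1:
  Bonds broken (reactants):
    C–H: 4 × 402 = 1608
    C=C: 1 × 636 = 636
    H–F: 1 × 589 = 589
    Σ(broken) = 2833 kJ
  Bonds formed (products):
    C–C: 1 × 355 = 355
    C–F: 1 × 500 = 500
    C–H: 5 × 402 = 2010
    Σ(formed) = 2865 kJ
  ΔH_1 = 2833 − 2865 = −32 kJ
Reaction 2:
  Bonds broken (reactants):
    C–C: 3 × 355 = 1065
    C–H: 10 × 402 = 4020
    Cl–Cl: 1 × 250 = 250
    Σ(broken) = 5335 kJ
  Bonds formed (products):
    C–C: 3 × 355 = 1065
    C–Cl: 1 × 332 = 332
    C–H: 9 × 402 = 3618
    H–Cl: 1 × 439 = 439
    Σ(formed) = 5454 kJ
  ΔH_2 = 5335 − 5454 = −119 kJ
ΔH_1 − ΔH_2 = +87 kJ, so reaction 2 has the more negative ΔH; |ΔH_1 − ΔH_2| = 87 kJ.

Reaction 2, by 87 kJ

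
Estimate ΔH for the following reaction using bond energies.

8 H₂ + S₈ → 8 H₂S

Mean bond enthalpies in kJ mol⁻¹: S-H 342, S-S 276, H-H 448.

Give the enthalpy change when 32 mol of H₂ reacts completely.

Bonds broken (reactants):
  H-H: 8 × 448 = 3584
  S-S: 8 × 276 = 2208
  Σ(broken) = 5792 kJ
Bonds formed (products):
  S-H: 16 × 342 = 5472
  Σ(formed) = 5472 kJ
ΔH = Σ(broken) − Σ(formed) = 5792 − 5472 = +320 kJ
For 4× the reaction as written: 4 × (+320) = +1280 kJ

ΔH = +1280 kJ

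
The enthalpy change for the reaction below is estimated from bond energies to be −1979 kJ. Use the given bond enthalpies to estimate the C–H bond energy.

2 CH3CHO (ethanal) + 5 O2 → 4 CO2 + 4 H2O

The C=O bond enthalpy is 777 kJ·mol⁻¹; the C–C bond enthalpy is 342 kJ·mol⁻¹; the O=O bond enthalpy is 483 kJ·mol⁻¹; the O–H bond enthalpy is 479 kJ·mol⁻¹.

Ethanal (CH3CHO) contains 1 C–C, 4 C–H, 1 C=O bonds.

Let D be the C–H bond energy.
Σ(broken) = 2×342 + 8×D + 2×777 + 5×483 = 4653 + 8D
Σ(formed) = 8×777 + 8×479 = 10048
ΔH = Σ(broken) − Σ(formed) = (4653 + 8D) − (10048) = −5395 + 8D
Setting this equal to −1979 kJ gives 8D = 3416, so D = 427 kJ/mol.

D(C–H) ≈ 427 kJ/mol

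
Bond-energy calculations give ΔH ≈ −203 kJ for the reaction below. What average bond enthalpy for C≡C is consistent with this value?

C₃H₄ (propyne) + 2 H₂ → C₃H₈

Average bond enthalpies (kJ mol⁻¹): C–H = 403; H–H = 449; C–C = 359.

D(C≡C) ≈ 870 kJ/mol

Let D be the C≡C bond energy.
Σ(broken) = 1×D + 1×359 + 4×403 + 2×449 = 2869 + D
Σ(formed) = 2×359 + 8×403 = 3942
ΔH = Σ(broken) − Σ(formed) = (2869 + D) − (3942) = −1073 + D
Setting this equal to −203 kJ gives D = 870 kJ/mol.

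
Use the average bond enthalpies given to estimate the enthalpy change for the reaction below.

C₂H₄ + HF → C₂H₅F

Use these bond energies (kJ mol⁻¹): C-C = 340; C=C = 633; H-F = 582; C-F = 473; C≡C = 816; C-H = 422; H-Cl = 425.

Bonds broken (reactants):
  C-H: 4 × 422 = 1688
  C=C: 1 × 633 = 633
  H-F: 1 × 582 = 582
  Σ(broken) = 2903 kJ
Bonds formed (products):
  C-C: 1 × 340 = 340
  C-F: 1 × 473 = 473
  C-H: 5 × 422 = 2110
  Σ(formed) = 2923 kJ
ΔH = Σ(broken) − Σ(formed) = 2903 − 2923 = −20 kJ

ΔH ≈ −20 kJ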